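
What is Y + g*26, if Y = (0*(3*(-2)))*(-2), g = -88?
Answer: -2288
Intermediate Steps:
Y = 0 (Y = (0*(-6))*(-2) = 0*(-2) = 0)
Y + g*26 = 0 - 88*26 = 0 - 2288 = -2288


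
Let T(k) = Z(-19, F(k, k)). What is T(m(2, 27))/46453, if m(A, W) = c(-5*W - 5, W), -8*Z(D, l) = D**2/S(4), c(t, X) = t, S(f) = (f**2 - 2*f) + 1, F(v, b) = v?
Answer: -361/3344616 ≈ -0.00010793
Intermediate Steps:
S(f) = 1 + f**2 - 2*f
Z(D, l) = -D**2/72 (Z(D, l) = -D**2/(8*(1 + 4**2 - 2*4)) = -D**2/(8*(1 + 16 - 8)) = -D**2/(8*9) = -D**2/72)
m(A, W) = -5 - 5*W (m(A, W) = -5*W - 5 = -5 - 5*W)
T(k) = -361/72 (T(k) = -1/72*(-19)**2 = -1/72*361 = -361/72)
T(m(2, 27))/46453 = -361/72/46453 = -361/72*1/46453 = -361/3344616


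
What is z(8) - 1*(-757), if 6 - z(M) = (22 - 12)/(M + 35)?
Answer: 32799/43 ≈ 762.77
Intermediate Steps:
z(M) = 6 - 10/(35 + M) (z(M) = 6 - (22 - 12)/(M + 35) = 6 - 10/(35 + M))
z(8) - 1*(-757) = 2*(100 + 3*8)/(35 + 8) - 1*(-757) = 2*(100 + 24)/43 + 757 = 2*(1/43)*124 + 757 = 248/43 + 757 = 32799/43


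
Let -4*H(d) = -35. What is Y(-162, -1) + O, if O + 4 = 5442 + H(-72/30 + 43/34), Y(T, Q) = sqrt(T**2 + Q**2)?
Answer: 21787/4 + sqrt(26245) ≈ 5608.8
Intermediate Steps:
H(d) = 35/4 (H(d) = -1/4*(-35) = 35/4)
Y(T, Q) = sqrt(Q**2 + T**2)
O = 21787/4 (O = -4 + (5442 + 35/4) = -4 + 21803/4 = 21787/4 ≈ 5446.8)
Y(-162, -1) + O = sqrt((-1)**2 + (-162)**2) + 21787/4 = sqrt(1 + 26244) + 21787/4 = sqrt(26245) + 21787/4 = 21787/4 + sqrt(26245)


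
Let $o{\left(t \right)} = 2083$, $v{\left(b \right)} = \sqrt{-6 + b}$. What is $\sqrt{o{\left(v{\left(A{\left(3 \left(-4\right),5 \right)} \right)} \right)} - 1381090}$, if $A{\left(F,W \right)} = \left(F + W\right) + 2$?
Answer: $21 i \sqrt{3127} \approx 1174.3 i$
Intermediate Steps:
$A{\left(F,W \right)} = 2 + F + W$
$\sqrt{o{\left(v{\left(A{\left(3 \left(-4\right),5 \right)} \right)} \right)} - 1381090} = \sqrt{2083 - 1381090} = \sqrt{-1379007} = 21 i \sqrt{3127}$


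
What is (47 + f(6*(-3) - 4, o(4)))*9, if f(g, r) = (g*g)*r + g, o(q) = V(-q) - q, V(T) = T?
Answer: -34623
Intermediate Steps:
o(q) = -2*q (o(q) = -q - q = -2*q)
f(g, r) = g + r*g² (f(g, r) = g²*r + g = r*g² + g = g + r*g²)
(47 + f(6*(-3) - 4, o(4)))*9 = (47 + (6*(-3) - 4)*(1 + (6*(-3) - 4)*(-2*4)))*9 = (47 + (-18 - 4)*(1 + (-18 - 4)*(-8)))*9 = (47 - 22*(1 - 22*(-8)))*9 = (47 - 22*(1 + 176))*9 = (47 - 22*177)*9 = (47 - 3894)*9 = -3847*9 = -34623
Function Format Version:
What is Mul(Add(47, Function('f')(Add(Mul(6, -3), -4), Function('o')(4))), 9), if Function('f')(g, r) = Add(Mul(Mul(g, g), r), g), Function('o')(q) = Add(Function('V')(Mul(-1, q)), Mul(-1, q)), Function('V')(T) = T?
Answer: -34623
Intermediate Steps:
Function('o')(q) = Mul(-2, q) (Function('o')(q) = Add(Mul(-1, q), Mul(-1, q)) = Mul(-2, q))
Function('f')(g, r) = Add(g, Mul(r, Pow(g, 2))) (Function('f')(g, r) = Add(Mul(Pow(g, 2), r), g) = Add(Mul(r, Pow(g, 2)), g) = Add(g, Mul(r, Pow(g, 2))))
Mul(Add(47, Function('f')(Add(Mul(6, -3), -4), Function('o')(4))), 9) = Mul(Add(47, Mul(Add(Mul(6, -3), -4), Add(1, Mul(Add(Mul(6, -3), -4), Mul(-2, 4))))), 9) = Mul(Add(47, Mul(Add(-18, -4), Add(1, Mul(Add(-18, -4), -8)))), 9) = Mul(Add(47, Mul(-22, Add(1, Mul(-22, -8)))), 9) = Mul(Add(47, Mul(-22, Add(1, 176))), 9) = Mul(Add(47, Mul(-22, 177)), 9) = Mul(Add(47, -3894), 9) = Mul(-3847, 9) = -34623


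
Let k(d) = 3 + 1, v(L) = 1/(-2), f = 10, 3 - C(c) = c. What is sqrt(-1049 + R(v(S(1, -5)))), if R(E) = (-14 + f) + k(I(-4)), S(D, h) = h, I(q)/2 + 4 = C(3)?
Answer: I*sqrt(1049) ≈ 32.388*I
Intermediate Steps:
C(c) = 3 - c
I(q) = -8 (I(q) = -8 + 2*(3 - 1*3) = -8 + 2*(3 - 3) = -8 + 2*0 = -8 + 0 = -8)
v(L) = -1/2
k(d) = 4
R(E) = 0 (R(E) = (-14 + 10) + 4 = -4 + 4 = 0)
sqrt(-1049 + R(v(S(1, -5)))) = sqrt(-1049 + 0) = sqrt(-1049) = I*sqrt(1049)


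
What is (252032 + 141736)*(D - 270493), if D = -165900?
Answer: -171837598824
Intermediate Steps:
(252032 + 141736)*(D - 270493) = (252032 + 141736)*(-165900 - 270493) = 393768*(-436393) = -171837598824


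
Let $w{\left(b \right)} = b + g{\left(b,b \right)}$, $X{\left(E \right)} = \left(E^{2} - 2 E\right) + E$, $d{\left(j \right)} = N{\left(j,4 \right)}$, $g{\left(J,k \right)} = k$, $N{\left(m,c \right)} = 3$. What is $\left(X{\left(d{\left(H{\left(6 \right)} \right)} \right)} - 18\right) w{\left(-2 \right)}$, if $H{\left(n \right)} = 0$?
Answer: $48$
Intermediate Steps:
$d{\left(j \right)} = 3$
$X{\left(E \right)} = E^{2} - E$
$w{\left(b \right)} = 2 b$ ($w{\left(b \right)} = b + b = 2 b$)
$\left(X{\left(d{\left(H{\left(6 \right)} \right)} \right)} - 18\right) w{\left(-2 \right)} = \left(3 \left(-1 + 3\right) - 18\right) 2 \left(-2\right) = \left(3 \cdot 2 - 18\right) \left(-4\right) = \left(6 - 18\right) \left(-4\right) = \left(-12\right) \left(-4\right) = 48$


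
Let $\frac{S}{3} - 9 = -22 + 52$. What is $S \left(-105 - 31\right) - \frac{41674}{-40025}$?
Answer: $- \frac{636836126}{40025} \approx -15911.0$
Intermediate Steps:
$S = 117$ ($S = 27 + 3 \left(-22 + 52\right) = 27 + 3 \cdot 30 = 27 + 90 = 117$)
$S \left(-105 - 31\right) - \frac{41674}{-40025} = 117 \left(-105 - 31\right) - \frac{41674}{-40025} = 117 \left(-136\right) - 41674 \left(- \frac{1}{40025}\right) = -15912 - - \frac{41674}{40025} = -15912 + \frac{41674}{40025} = - \frac{636836126}{40025}$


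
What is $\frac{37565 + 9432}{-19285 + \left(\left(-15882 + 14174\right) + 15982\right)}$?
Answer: $- \frac{46997}{5011} \approx -9.3788$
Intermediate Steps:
$\frac{37565 + 9432}{-19285 + \left(\left(-15882 + 14174\right) + 15982\right)} = \frac{46997}{-19285 + \left(-1708 + 15982\right)} = \frac{46997}{-19285 + 14274} = \frac{46997}{-5011} = 46997 \left(- \frac{1}{5011}\right) = - \frac{46997}{5011}$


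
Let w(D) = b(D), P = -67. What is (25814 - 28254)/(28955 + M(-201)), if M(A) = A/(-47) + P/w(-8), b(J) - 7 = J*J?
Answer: -8142280/96633957 ≈ -0.084259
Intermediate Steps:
b(J) = 7 + J² (b(J) = 7 + J*J = 7 + J²)
w(D) = 7 + D²
M(A) = -67/71 - A/47 (M(A) = A/(-47) - 67/(7 + (-8)²) = A*(-1/47) - 67/(7 + 64) = -A/47 - 67/71 = -67/71 - A/47)
(25814 - 28254)/(28955 + M(-201)) = (25814 - 28254)/(28955 + (-67/71 - 1/47*(-201))) = -2440/(28955 + (-67/71 + 201/47)) = -2440/(28955 + 11122/3337) = -2440/96633957/3337 = -2440*3337/96633957 = -8142280/96633957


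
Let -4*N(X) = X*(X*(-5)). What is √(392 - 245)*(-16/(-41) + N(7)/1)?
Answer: 70763*√3/164 ≈ 747.35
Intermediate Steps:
N(X) = 5*X²/4 (N(X) = -X*X*(-5)/4 = -X*(-5*X)/4 = -(-5)*X²/4 = 5*X²/4)
√(392 - 245)*(-16/(-41) + N(7)/1) = √(392 - 245)*(-16/(-41) + ((5/4)*7²)/1) = √147*(-16*(-1/41) + ((5/4)*49)*1) = (7*√3)*(16/41 + (245/4)*1) = (7*√3)*(16/41 + 245/4) = (7*√3)*(10109/164) = 70763*√3/164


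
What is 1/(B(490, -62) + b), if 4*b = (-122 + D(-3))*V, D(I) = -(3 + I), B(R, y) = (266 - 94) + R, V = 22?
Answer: -1/9 ≈ -0.11111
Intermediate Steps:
B(R, y) = 172 + R
D(I) = -3 - I
b = -671 (b = ((-122 + (-3 - 1*(-3)))*22)/4 = ((-122 + (-3 + 3))*22)/4 = ((-122 + 0)*22)/4 = (-122*22)/4 = (1/4)*(-2684) = -671)
1/(B(490, -62) + b) = 1/((172 + 490) - 671) = 1/(662 - 671) = 1/(-9) = -1/9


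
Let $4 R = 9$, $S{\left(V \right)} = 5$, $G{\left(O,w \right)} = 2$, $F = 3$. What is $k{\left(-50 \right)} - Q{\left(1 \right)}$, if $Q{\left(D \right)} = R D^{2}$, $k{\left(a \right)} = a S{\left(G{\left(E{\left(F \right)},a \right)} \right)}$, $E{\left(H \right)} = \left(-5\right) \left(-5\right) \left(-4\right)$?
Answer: $- \frac{1009}{4} \approx -252.25$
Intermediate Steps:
$E{\left(H \right)} = -100$ ($E{\left(H \right)} = 25 \left(-4\right) = -100$)
$R = \frac{9}{4}$ ($R = \frac{1}{4} \cdot 9 = \frac{9}{4} \approx 2.25$)
$k{\left(a \right)} = 5 a$ ($k{\left(a \right)} = a 5 = 5 a$)
$Q{\left(D \right)} = \frac{9 D^{2}}{4}$
$k{\left(-50 \right)} - Q{\left(1 \right)} = 5 \left(-50\right) - \frac{9 \cdot 1^{2}}{4} = -250 - \frac{9}{4} \cdot 1 = -250 - \frac{9}{4} = - \frac{1009}{4}$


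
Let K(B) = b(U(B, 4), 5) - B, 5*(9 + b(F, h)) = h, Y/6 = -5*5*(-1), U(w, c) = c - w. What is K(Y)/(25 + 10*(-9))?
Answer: 158/65 ≈ 2.4308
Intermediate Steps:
Y = 150 (Y = 6*(-5*5*(-1)) = 6*(-25*(-1)) = 6*25 = 150)
b(F, h) = -9 + h/5
K(B) = -8 - B (K(B) = (-9 + (⅕)*5) - B = (-9 + 1) - B = -8 - B)
K(Y)/(25 + 10*(-9)) = (-8 - 1*150)/(25 + 10*(-9)) = (-8 - 150)/(25 - 90) = -158/(-65) = -158*(-1/65) = 158/65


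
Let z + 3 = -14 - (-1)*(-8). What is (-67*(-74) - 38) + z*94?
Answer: 2570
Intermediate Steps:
z = -25 (z = -3 + (-14 - (-1)*(-8)) = -3 + (-14 - 1*8) = -3 + (-14 - 8) = -3 - 22 = -25)
(-67*(-74) - 38) + z*94 = (-67*(-74) - 38) - 25*94 = (4958 - 38) - 2350 = 4920 - 2350 = 2570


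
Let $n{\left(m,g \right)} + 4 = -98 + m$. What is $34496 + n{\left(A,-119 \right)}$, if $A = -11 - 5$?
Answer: $34378$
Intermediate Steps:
$A = -16$
$n{\left(m,g \right)} = -102 + m$ ($n{\left(m,g \right)} = -4 + \left(-98 + m\right) = -102 + m$)
$34496 + n{\left(A,-119 \right)} = 34496 - 118 = 34378$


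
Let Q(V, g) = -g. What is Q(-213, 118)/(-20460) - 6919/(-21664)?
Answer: 36029773/110811360 ≈ 0.32515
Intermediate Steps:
Q(-213, 118)/(-20460) - 6919/(-21664) = -1*118/(-20460) - 6919/(-21664) = -118*(-1/20460) - 6919*(-1/21664) = 59/10230 + 6919/21664 = 36029773/110811360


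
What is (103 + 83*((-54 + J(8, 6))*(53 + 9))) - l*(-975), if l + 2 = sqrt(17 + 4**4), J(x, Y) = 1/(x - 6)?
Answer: -277158 + 975*sqrt(273) ≈ -2.6105e+5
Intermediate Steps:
J(x, Y) = 1/(-6 + x)
l = -2 + sqrt(273) (l = -2 + sqrt(17 + 4**4) = -2 + sqrt(17 + 256) = -2 + sqrt(273) ≈ 14.523)
(103 + 83*((-54 + J(8, 6))*(53 + 9))) - l*(-975) = (103 + 83*((-54 + 1/(-6 + 8))*(53 + 9))) - (-2 + sqrt(273))*(-975) = (103 + 83*((-54 + 1/2)*62)) - (1950 - 975*sqrt(273)) = (103 + 83*((-54 + 1/2)*62)) + (-1950 + 975*sqrt(273)) = (103 + 83*(-107/2*62)) + (-1950 + 975*sqrt(273)) = (103 + 83*(-3317)) + (-1950 + 975*sqrt(273)) = (103 - 275311) + (-1950 + 975*sqrt(273)) = -275208 + (-1950 + 975*sqrt(273)) = -277158 + 975*sqrt(273)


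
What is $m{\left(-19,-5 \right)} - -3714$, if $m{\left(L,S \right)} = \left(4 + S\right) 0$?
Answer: $3714$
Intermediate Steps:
$m{\left(L,S \right)} = 0$
$m{\left(-19,-5 \right)} - -3714 = 0 - -3714 = 0 + 3714 = 3714$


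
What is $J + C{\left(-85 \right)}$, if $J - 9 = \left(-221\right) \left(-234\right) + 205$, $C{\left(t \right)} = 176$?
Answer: $52104$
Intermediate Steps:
$J = 51928$ ($J = 9 + \left(\left(-221\right) \left(-234\right) + 205\right) = 9 + \left(51714 + 205\right) = 9 + 51919 = 51928$)
$J + C{\left(-85 \right)} = 51928 + 176 = 52104$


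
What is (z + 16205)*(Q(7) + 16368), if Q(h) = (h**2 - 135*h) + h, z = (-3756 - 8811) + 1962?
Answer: 86682400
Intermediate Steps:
z = -10605 (z = -12567 + 1962 = -10605)
Q(h) = h**2 - 134*h
(z + 16205)*(Q(7) + 16368) = (-10605 + 16205)*(7*(-134 + 7) + 16368) = 5600*(7*(-127) + 16368) = 5600*(-889 + 16368) = 5600*15479 = 86682400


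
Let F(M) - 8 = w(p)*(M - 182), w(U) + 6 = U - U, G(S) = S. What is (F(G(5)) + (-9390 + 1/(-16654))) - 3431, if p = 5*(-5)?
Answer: -195701155/16654 ≈ -11751.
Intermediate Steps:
p = -25
w(U) = -6 (w(U) = -6 + (U - U) = -6 + 0 = -6)
F(M) = 1100 - 6*M (F(M) = 8 - 6*(M - 182) = 8 - 6*(-182 + M) = 8 + (1092 - 6*M) = 1100 - 6*M)
(F(G(5)) + (-9390 + 1/(-16654))) - 3431 = ((1100 - 6*5) + (-9390 + 1/(-16654))) - 3431 = ((1100 - 30) + (-9390 - 1/16654)) - 3431 = (1070 - 156381061/16654) - 3431 = -138561281/16654 - 3431 = -195701155/16654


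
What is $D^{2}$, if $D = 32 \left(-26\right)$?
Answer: $692224$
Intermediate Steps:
$D = -832$
$D^{2} = \left(-832\right)^{2} = 692224$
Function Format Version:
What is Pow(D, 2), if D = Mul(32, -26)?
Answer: 692224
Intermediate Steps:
D = -832
Pow(D, 2) = Pow(-832, 2) = 692224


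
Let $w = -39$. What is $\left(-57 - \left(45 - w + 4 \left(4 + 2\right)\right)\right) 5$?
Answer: $-825$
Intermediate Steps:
$\left(-57 - \left(45 - w + 4 \left(4 + 2\right)\right)\right) 5 = \left(-57 - \left(84 + 4 \left(4 + 2\right)\right)\right) 5 = \left(-57 - 108\right) 5 = \left(-165\right) 5 = -825$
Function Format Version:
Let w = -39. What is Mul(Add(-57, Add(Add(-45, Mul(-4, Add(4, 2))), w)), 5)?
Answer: -825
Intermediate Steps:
Mul(Add(-57, Add(Add(-45, Mul(-4, Add(4, 2))), w)), 5) = Mul(Add(-57, Add(Add(-45, Mul(-4, Add(4, 2))), -39)), 5) = Mul(Add(-57, Add(Add(-45, Mul(-4, 6)), -39)), 5) = Mul(Add(-57, Add(Add(-45, -24), -39)), 5) = Mul(Add(-57, Add(-69, -39)), 5) = Mul(Add(-57, -108), 5) = Mul(-165, 5) = -825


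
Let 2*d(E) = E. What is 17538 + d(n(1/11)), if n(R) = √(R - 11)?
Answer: 17538 + I*√330/11 ≈ 17538.0 + 1.6514*I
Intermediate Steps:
n(R) = √(-11 + R)
d(E) = E/2
17538 + d(n(1/11)) = 17538 + √(-11 + 1/11)/2 = 17538 + √(-120/11)/2 = 17538 + (2*I*√330/11)/2 = 17538 + I*√330/11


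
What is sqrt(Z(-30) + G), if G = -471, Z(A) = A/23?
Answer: 3*I*sqrt(27761)/23 ≈ 21.733*I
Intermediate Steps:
Z(A) = A/23 (Z(A) = A*(1/23) = A/23)
sqrt(Z(-30) + G) = sqrt((1/23)*(-30) - 471) = sqrt(-30/23 - 471) = sqrt(-10863/23) = 3*I*sqrt(27761)/23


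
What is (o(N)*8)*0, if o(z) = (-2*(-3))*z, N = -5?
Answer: 0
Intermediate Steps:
o(z) = 6*z
(o(N)*8)*0 = ((6*(-5))*8)*0 = -30*8*0 = -240*0 = 0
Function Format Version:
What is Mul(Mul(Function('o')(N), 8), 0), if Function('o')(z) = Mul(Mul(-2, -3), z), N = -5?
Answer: 0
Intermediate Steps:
Function('o')(z) = Mul(6, z)
Mul(Mul(Function('o')(N), 8), 0) = Mul(Mul(Mul(6, -5), 8), 0) = Mul(Mul(-30, 8), 0) = Mul(-240, 0) = 0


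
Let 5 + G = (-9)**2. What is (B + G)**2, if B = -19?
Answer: 3249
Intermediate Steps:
G = 76 (G = -5 + (-9)**2 = -5 + 81 = 76)
(B + G)**2 = (-19 + 76)**2 = 57**2 = 3249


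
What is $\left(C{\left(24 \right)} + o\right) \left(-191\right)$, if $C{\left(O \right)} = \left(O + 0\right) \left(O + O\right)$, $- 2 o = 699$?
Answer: $- \frac{306555}{2} \approx -1.5328 \cdot 10^{5}$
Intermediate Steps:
$o = - \frac{699}{2}$ ($o = \left(- \frac{1}{2}\right) 699 = - \frac{699}{2} \approx -349.5$)
$C{\left(O \right)} = 2 O^{2}$ ($C{\left(O \right)} = O 2 O = 2 O^{2}$)
$\left(C{\left(24 \right)} + o\right) \left(-191\right) = \left(2 \cdot 24^{2} - \frac{699}{2}\right) \left(-191\right) = \left(2 \cdot 576 - \frac{699}{2}\right) \left(-191\right) = \left(1152 - \frac{699}{2}\right) \left(-191\right) = \frac{1605}{2} \left(-191\right) = - \frac{306555}{2}$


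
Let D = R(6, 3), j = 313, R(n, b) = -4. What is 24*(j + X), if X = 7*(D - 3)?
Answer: 6336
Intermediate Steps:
D = -4
X = -49 (X = 7*(-4 - 3) = 7*(-7) = -49)
24*(j + X) = 24*(313 - 49) = 24*264 = 6336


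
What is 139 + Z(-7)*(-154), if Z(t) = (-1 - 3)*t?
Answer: -4173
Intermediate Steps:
Z(t) = -4*t
139 + Z(-7)*(-154) = 139 - 4*(-7)*(-154) = 139 + 28*(-154) = 139 - 4312 = -4173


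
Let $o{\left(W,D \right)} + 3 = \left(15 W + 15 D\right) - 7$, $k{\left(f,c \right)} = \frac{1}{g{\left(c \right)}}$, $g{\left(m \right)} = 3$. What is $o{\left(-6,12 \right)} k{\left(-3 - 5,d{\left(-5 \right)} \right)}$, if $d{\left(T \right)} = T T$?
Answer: $\frac{80}{3} \approx 26.667$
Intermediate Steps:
$d{\left(T \right)} = T^{2}$
$k{\left(f,c \right)} = \frac{1}{3}$
$o{\left(W,D \right)} = -10 + 15 D + 15 W$ ($o{\left(W,D \right)} = -3 - \left(7 - 15 D - 15 W\right) = -3 + \left(-7 + 15 D + 15 W\right) = -10 + 15 D + 15 W$)
$o{\left(-6,12 \right)} k{\left(-3 - 5,d{\left(-5 \right)} \right)} = \left(-10 + 15 \cdot 12 + 15 \left(-6\right)\right) \frac{1}{3} = \left(-10 + 180 - 90\right) \frac{1}{3} = 80 \cdot \frac{1}{3} = \frac{80}{3}$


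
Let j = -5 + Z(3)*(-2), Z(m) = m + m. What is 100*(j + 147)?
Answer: 13000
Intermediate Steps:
Z(m) = 2*m
j = -17 (j = -5 + (2*3)*(-2) = -5 + 6*(-2) = -5 - 12 = -17)
100*(j + 147) = 100*(-17 + 147) = 100*130 = 13000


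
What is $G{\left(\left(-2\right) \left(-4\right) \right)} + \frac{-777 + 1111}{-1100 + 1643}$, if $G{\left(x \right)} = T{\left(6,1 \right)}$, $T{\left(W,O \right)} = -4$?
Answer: $- \frac{1838}{543} \approx -3.3849$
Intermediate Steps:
$G{\left(x \right)} = -4$
$G{\left(\left(-2\right) \left(-4\right) \right)} + \frac{-777 + 1111}{-1100 + 1643} = -4 + \frac{-777 + 1111}{-1100 + 1643} = -4 + \frac{334}{543} = - \frac{1838}{543}$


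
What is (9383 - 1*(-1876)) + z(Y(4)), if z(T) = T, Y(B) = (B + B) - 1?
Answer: 11266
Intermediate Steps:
Y(B) = -1 + 2*B (Y(B) = 2*B - 1 = -1 + 2*B)
(9383 - 1*(-1876)) + z(Y(4)) = (9383 - 1*(-1876)) + (-1 + 2*4) = (9383 + 1876) + (-1 + 8) = 11259 + 7 = 11266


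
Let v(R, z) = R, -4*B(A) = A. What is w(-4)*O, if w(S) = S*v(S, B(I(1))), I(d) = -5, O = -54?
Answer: -864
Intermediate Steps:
B(A) = -A/4
w(S) = S**2 (w(S) = S*S = S**2)
w(-4)*O = (-4)**2*(-54) = 16*(-54) = -864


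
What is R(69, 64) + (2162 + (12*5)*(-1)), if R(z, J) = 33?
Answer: 2135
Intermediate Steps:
R(69, 64) + (2162 + (12*5)*(-1)) = 33 + (2162 + (12*5)*(-1)) = 33 + (2162 + 60*(-1)) = 33 + (2162 - 60) = 33 + 2102 = 2135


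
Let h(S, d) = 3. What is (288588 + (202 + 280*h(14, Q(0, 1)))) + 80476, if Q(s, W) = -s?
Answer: 370106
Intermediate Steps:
(288588 + (202 + 280*h(14, Q(0, 1)))) + 80476 = (288588 + (202 + 280*3)) + 80476 = (288588 + (202 + 840)) + 80476 = (288588 + 1042) + 80476 = 289630 + 80476 = 370106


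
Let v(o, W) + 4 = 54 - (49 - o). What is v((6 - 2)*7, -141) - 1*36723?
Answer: -36694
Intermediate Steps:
v(o, W) = 1 + o (v(o, W) = -4 + (54 - (49 - o)) = -4 + (54 + (-49 + o)) = -4 + (5 + o) = 1 + o)
v((6 - 2)*7, -141) - 1*36723 = (1 + (6 - 2)*7) - 1*36723 = (1 + 4*7) - 36723 = (1 + 28) - 36723 = 29 - 36723 = -36694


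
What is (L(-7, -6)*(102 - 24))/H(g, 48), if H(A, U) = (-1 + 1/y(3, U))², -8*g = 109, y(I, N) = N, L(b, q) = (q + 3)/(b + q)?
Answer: 41472/2209 ≈ 18.774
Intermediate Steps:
L(b, q) = (3 + q)/(b + q)
g = -109/8 (g = -⅛*109 = -109/8 ≈ -13.625)
H(A, U) = (-1 + 1/U)²
(L(-7, -6)*(102 - 24))/H(g, 48) = (((3 - 6)/(-7 - 6))*(102 - 24))/(((-1 + 48)²/48²)) = ((-3/(-13))*78)/(((1/2304)*47²)) = (-1/13*(-3)*78)/(((1/2304)*2209)) = ((3/13)*78)/(2209/2304) = 18*(2304/2209) = 41472/2209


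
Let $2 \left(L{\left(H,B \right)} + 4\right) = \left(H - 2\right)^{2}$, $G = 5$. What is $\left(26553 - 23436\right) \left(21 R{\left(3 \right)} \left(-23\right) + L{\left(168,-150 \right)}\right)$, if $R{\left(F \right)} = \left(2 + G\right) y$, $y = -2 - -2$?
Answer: $42933558$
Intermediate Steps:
$y = 0$ ($y = -2 + 2 = 0$)
$L{\left(H,B \right)} = -4 + \frac{\left(-2 + H\right)^{2}}{2}$ ($L{\left(H,B \right)} = -4 + \frac{\left(H - 2\right)^{2}}{2} = -4 + \frac{\left(-2 + H\right)^{2}}{2}$)
$R{\left(F \right)} = 0$ ($R{\left(F \right)} = \left(2 + 5\right) 0 = 7 \cdot 0 = 0$)
$\left(26553 - 23436\right) \left(21 R{\left(3 \right)} \left(-23\right) + L{\left(168,-150 \right)}\right) = \left(26553 - 23436\right) \left(21 \cdot 0 \left(-23\right) - \left(4 - \frac{\left(-2 + 168\right)^{2}}{2}\right)\right) = 3117 \left(0 \left(-23\right) - \left(4 - \frac{166^{2}}{2}\right)\right) = 3117 \left(0 + \left(-4 + \frac{1}{2} \cdot 27556\right)\right) = 3117 \left(0 + \left(-4 + 13778\right)\right) = 3117 \left(0 + 13774\right) = 3117 \cdot 13774 = 42933558$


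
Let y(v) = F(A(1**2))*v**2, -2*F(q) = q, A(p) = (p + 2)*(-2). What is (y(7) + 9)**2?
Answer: 24336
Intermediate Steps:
A(p) = -4 - 2*p (A(p) = (2 + p)*(-2) = -4 - 2*p)
F(q) = -q/2
y(v) = 3*v**2 (y(v) = (-(-4 - 2*1**2)/2)*v**2 = (-(-4 - 2*1)/2)*v**2 = (-(-4 - 2)/2)*v**2 = (-1/2*(-6))*v**2 = 3*v**2)
(y(7) + 9)**2 = (3*7**2 + 9)**2 = (3*49 + 9)**2 = (147 + 9)**2 = 156**2 = 24336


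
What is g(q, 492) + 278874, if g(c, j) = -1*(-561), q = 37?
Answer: 279435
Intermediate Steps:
g(c, j) = 561
g(q, 492) + 278874 = 561 + 278874 = 279435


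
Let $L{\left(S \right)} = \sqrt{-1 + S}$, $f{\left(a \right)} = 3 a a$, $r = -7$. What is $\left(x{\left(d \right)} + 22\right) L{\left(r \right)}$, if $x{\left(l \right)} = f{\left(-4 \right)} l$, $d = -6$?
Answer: $- 532 i \sqrt{2} \approx - 752.36 i$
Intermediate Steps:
$f{\left(a \right)} = 3 a^{2}$
$x{\left(l \right)} = 48 l$ ($x{\left(l \right)} = 3 \left(-4\right)^{2} l = 3 \cdot 16 l = 48 l$)
$\left(x{\left(d \right)} + 22\right) L{\left(r \right)} = \left(48 \left(-6\right) + 22\right) \sqrt{-1 - 7} = \left(-288 + 22\right) \sqrt{-8} = - 266 \cdot 2 i \sqrt{2} = - 532 i \sqrt{2}$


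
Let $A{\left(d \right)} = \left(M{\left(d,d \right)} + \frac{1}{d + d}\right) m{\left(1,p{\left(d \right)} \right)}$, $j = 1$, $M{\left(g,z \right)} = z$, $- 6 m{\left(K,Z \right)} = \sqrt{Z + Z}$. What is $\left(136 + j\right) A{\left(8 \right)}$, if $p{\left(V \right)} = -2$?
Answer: $- \frac{5891 i}{16} \approx - 368.19 i$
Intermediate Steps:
$m{\left(K,Z \right)} = - \frac{\sqrt{2} \sqrt{Z}}{6}$ ($m{\left(K,Z \right)} = - \frac{\sqrt{Z + Z}}{6} = - \frac{\sqrt{2 Z}}{6} = - \frac{\sqrt{2} \sqrt{Z}}{6}$)
$A{\left(d \right)} = - \frac{i \left(d + \frac{1}{2 d}\right)}{3}$ ($A{\left(d \right)} = \left(d + \frac{1}{d + d}\right) \left(- \frac{\sqrt{2} \sqrt{-2}}{6}\right) = \left(d + \frac{1}{2 d}\right) \left(- \frac{\sqrt{2} i \sqrt{2}}{6}\right) = \left(d + \frac{1}{2 d}\right) \left(- \frac{i}{3}\right) = - \frac{i \left(d + \frac{1}{2 d}\right)}{3}$)
$\left(136 + j\right) A{\left(8 \right)} = \left(136 + 1\right) \left(\left(- \frac{1}{3}\right) i 8 - \frac{i}{6 \cdot 8}\right) = 137 \left(- \frac{8 i}{3} - \frac{1}{6} i \frac{1}{8}\right) = 137 \left(- \frac{8 i}{3} - \frac{i}{48}\right) = 137 \left(- \frac{43 i}{16}\right) = - \frac{5891 i}{16}$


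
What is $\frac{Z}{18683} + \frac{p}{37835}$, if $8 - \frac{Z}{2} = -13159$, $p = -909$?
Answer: $\frac{139909149}{100981615} \approx 1.3855$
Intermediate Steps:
$Z = 26334$ ($Z = 16 - -26318 = 16 + 26318 = 26334$)
$\frac{Z}{18683} + \frac{p}{37835} = \frac{26334}{18683} - \frac{909}{37835} = 26334 \cdot \frac{1}{18683} - \frac{909}{37835} = \frac{3762}{2669} - \frac{909}{37835} = \frac{139909149}{100981615}$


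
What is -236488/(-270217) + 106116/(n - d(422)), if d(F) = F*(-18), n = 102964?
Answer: 13705115113/7468797880 ≈ 1.8350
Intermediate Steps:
d(F) = -18*F
-236488/(-270217) + 106116/(n - d(422)) = -236488/(-270217) + 106116/(102964 - (-18)*422) = -236488*(-1/270217) + 106116/(102964 - 1*(-7596)) = 236488/270217 + 106116/(102964 + 7596) = 236488/270217 + 106116/110560 = 236488/270217 + 106116*(1/110560) = 236488/270217 + 26529/27640 = 13705115113/7468797880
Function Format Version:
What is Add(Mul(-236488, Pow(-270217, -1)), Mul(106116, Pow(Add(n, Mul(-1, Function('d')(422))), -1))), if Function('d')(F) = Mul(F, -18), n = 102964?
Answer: Rational(13705115113, 7468797880) ≈ 1.8350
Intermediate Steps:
Function('d')(F) = Mul(-18, F)
Add(Mul(-236488, Pow(-270217, -1)), Mul(106116, Pow(Add(n, Mul(-1, Function('d')(422))), -1))) = Add(Mul(-236488, Pow(-270217, -1)), Mul(106116, Pow(Add(102964, Mul(-1, Mul(-18, 422))), -1))) = Add(Mul(-236488, Rational(-1, 270217)), Mul(106116, Pow(Add(102964, Mul(-1, -7596)), -1))) = Add(Rational(236488, 270217), Mul(106116, Pow(Add(102964, 7596), -1))) = Add(Rational(236488, 270217), Mul(106116, Pow(110560, -1))) = Add(Rational(236488, 270217), Mul(106116, Rational(1, 110560))) = Add(Rational(236488, 270217), Rational(26529, 27640)) = Rational(13705115113, 7468797880)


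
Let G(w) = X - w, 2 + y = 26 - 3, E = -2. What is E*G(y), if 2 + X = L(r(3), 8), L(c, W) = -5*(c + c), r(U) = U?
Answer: 106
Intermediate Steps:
L(c, W) = -10*c
X = -32 (X = -2 - 10*3 = -2 - 30 = -32)
y = 21 (y = -2 + (26 - 3) = -2 + 23 = 21)
G(w) = -32 - w
E*G(y) = -2*(-32 - 1*21) = -2*(-32 - 21) = -2*(-53) = 106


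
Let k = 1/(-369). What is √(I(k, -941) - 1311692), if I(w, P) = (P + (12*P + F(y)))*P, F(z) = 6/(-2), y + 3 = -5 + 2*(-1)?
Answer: 4*√637649 ≈ 3194.1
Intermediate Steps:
y = -10 (y = -3 + (-5 + 2*(-1)) = -3 + (-5 - 2) = -3 - 7 = -10)
F(z) = -3 (F(z) = 6*(-½) = -3)
k = -1/369 ≈ -0.0027100
I(w, P) = P*(-3 + 13*P) (I(w, P) = (P + (12*P - 3))*P = (P + (-3 + 12*P))*P = (-3 + 13*P)*P = P*(-3 + 13*P))
√(I(k, -941) - 1311692) = √(-941*(-3 + 13*(-941)) - 1311692) = √(-941*(-3 - 12233) - 1311692) = √(-941*(-12236) - 1311692) = √(11514076 - 1311692) = √10202384 = 4*√637649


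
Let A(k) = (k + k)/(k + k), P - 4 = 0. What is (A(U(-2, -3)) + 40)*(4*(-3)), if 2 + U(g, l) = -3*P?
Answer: -492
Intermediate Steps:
P = 4 (P = 4 + 0 = 4)
U(g, l) = -14 (U(g, l) = -2 - 3*4 = -2 - 12 = -14)
A(k) = 1 (A(k) = (2*k)/((2*k)) = (2*k)*(1/(2*k)) = 1)
(A(U(-2, -3)) + 40)*(4*(-3)) = (1 + 40)*(4*(-3)) = 41*(-12) = -492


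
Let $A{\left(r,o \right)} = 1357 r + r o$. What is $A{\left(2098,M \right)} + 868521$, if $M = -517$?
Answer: $2630841$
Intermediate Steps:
$A{\left(r,o \right)} = 1357 r + o r$
$A{\left(2098,M \right)} + 868521 = 2098 \left(1357 - 517\right) + 868521 = 2098 \cdot 840 + 868521 = 1762320 + 868521 = 2630841$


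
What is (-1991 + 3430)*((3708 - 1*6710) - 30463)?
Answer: -48156135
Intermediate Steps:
(-1991 + 3430)*((3708 - 1*6710) - 30463) = 1439*((3708 - 6710) - 30463) = 1439*(-3002 - 30463) = 1439*(-33465) = -48156135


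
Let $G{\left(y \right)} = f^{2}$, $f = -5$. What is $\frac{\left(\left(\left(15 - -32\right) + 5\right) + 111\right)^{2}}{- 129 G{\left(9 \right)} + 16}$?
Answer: $- \frac{26569}{3209} \approx -8.2795$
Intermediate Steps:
$G{\left(y \right)} = 25$ ($G{\left(y \right)} = \left(-5\right)^{2} = 25$)
$\frac{\left(\left(\left(15 - -32\right) + 5\right) + 111\right)^{2}}{- 129 G{\left(9 \right)} + 16} = \frac{\left(\left(\left(15 - -32\right) + 5\right) + 111\right)^{2}}{\left(-129\right) 25 + 16} = \frac{\left(\left(\left(15 + 32\right) + 5\right) + 111\right)^{2}}{-3225 + 16} = \frac{\left(\left(47 + 5\right) + 111\right)^{2}}{-3209} = \left(52 + 111\right)^{2} \left(- \frac{1}{3209}\right) = 163^{2} \left(- \frac{1}{3209}\right) = 26569 \left(- \frac{1}{3209}\right) = - \frac{26569}{3209}$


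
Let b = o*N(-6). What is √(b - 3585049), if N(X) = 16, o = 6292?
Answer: 9*I*√43017 ≈ 1866.6*I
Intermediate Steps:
b = 100672 (b = 6292*16 = 100672)
√(b - 3585049) = √(100672 - 3585049) = √(-3484377) = 9*I*√43017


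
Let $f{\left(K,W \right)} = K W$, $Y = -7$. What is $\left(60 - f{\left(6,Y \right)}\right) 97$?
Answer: $9894$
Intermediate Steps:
$\left(60 - f{\left(6,Y \right)}\right) 97 = \left(60 - 6 \left(-7\right)\right) 97 = \left(60 - -42\right) 97 = \left(60 + 42\right) 97 = 102 \cdot 97 = 9894$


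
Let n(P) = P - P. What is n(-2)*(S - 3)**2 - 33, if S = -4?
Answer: -33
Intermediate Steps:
n(P) = 0
n(-2)*(S - 3)**2 - 33 = 0*(-4 - 3)**2 - 33 = 0*(-7)**2 - 33 = 0*49 - 33 = 0 - 33 = -33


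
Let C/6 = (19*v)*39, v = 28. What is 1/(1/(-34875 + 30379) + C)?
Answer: 4496/559698047 ≈ 8.0329e-6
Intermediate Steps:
C = 124488 (C = 6*((19*28)*39) = 6*(532*39) = 6*20748 = 124488)
1/(1/(-34875 + 30379) + C) = 1/(1/(-34875 + 30379) + 124488) = 1/(1/(-4496) + 124488) = 1/(-1/4496 + 124488) = 1/(559698047/4496) = 4496/559698047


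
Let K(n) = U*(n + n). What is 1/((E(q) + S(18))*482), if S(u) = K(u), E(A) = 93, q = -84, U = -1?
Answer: 1/27474 ≈ 3.6398e-5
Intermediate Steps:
K(n) = -2*n (K(n) = -(n + n) = -2*n)
S(u) = -2*u
1/((E(q) + S(18))*482) = 1/((93 - 2*18)*482) = (1/482)/(93 - 36) = (1/482)/57 = (1/57)*(1/482) = 1/27474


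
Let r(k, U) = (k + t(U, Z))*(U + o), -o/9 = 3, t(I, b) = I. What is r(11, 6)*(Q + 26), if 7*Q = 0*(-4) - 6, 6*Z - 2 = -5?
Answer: -8976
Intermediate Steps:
Z = -½ (Z = ⅓ + (⅙)*(-5) = ⅓ - ⅚ = -½ ≈ -0.50000)
o = -27 (o = -9*3 = -27)
r(k, U) = (-27 + U)*(U + k) (r(k, U) = (k + U)*(U - 27) = (U + k)*(-27 + U) = (-27 + U)*(U + k))
Q = -6/7 (Q = (0*(-4) - 6)/7 = (0 - 6)/7 = (⅐)*(-6) = -6/7 ≈ -0.85714)
r(11, 6)*(Q + 26) = (6² - 27*6 - 27*11 + 6*11)*(-6/7 + 26) = (36 - 162 - 297 + 66)*(176/7) = -357*176/7 = -8976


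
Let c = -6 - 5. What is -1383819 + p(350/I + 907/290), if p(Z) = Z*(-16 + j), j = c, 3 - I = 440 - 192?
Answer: -2809245693/2030 ≈ -1.3839e+6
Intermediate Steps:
I = -245 (I = 3 - (440 - 192) = 3 - 1*248 = 3 - 248 = -245)
c = -11
j = -11
p(Z) = -27*Z (p(Z) = Z*(-16 - 11) = Z*(-27) = -27*Z)
-1383819 + p(350/I + 907/290) = -1383819 - 27*(350/(-245) + 907/290) = -1383819 - 27*(350*(-1/245) + 907*(1/290)) = -1383819 - 27*(-10/7 + 907/290) = -1383819 - 27*3449/2030 = -1383819 - 93123/2030 = -2809245693/2030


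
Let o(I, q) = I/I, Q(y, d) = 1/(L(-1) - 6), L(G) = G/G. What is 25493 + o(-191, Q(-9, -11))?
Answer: 25494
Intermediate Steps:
L(G) = 1
Q(y, d) = -⅕ (Q(y, d) = 1/(1 - 6) = 1/(-5) = -⅕)
o(I, q) = 1
25493 + o(-191, Q(-9, -11)) = 25493 + 1 = 25494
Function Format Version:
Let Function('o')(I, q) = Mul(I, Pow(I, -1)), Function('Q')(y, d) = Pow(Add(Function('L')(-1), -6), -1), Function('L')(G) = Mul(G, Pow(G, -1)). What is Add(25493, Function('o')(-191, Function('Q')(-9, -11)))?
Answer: 25494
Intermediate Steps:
Function('L')(G) = 1
Function('Q')(y, d) = Rational(-1, 5) (Function('Q')(y, d) = Pow(Add(1, -6), -1) = Pow(-5, -1) = Rational(-1, 5))
Function('o')(I, q) = 1
Add(25493, Function('o')(-191, Function('Q')(-9, -11))) = Add(25493, 1) = 25494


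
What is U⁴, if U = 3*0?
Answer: 0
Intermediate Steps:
U = 0
U⁴ = 0⁴ = 0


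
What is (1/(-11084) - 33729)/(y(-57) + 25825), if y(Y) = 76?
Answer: -373852237/287086684 ≈ -1.3022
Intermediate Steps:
(1/(-11084) - 33729)/(y(-57) + 25825) = (1/(-11084) - 33729)/(76 + 25825) = (-1/11084 - 33729)/25901 = -373852237/11084*1/25901 = -373852237/287086684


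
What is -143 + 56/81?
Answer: -11527/81 ≈ -142.31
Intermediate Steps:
-143 + 56/81 = -11527/81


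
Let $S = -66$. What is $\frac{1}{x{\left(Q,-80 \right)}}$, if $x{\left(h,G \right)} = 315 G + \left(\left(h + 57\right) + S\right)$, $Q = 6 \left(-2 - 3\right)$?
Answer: $- \frac{1}{25239} \approx -3.9621 \cdot 10^{-5}$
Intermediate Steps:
$Q = -30$ ($Q = 6 \left(-5\right) = -30$)
$x{\left(h,G \right)} = -9 + h + 315 G$ ($x{\left(h,G \right)} = 315 G + \left(\left(h + 57\right) - 66\right) = 315 G + \left(\left(57 + h\right) - 66\right) = 315 G + \left(-9 + h\right) = -9 + h + 315 G$)
$\frac{1}{x{\left(Q,-80 \right)}} = \frac{1}{-9 - 30 + 315 \left(-80\right)} = \frac{1}{-9 - 30 - 25200} = \frac{1}{-25239} = - \frac{1}{25239}$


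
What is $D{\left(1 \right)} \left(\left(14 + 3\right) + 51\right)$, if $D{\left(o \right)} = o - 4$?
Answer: $-204$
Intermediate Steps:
$D{\left(o \right)} = -4 + o$
$D{\left(1 \right)} \left(\left(14 + 3\right) + 51\right) = \left(-4 + 1\right) \left(\left(14 + 3\right) + 51\right) = - 3 \left(17 + 51\right) = \left(-3\right) 68 = -204$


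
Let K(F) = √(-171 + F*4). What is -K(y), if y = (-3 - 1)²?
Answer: -I*√107 ≈ -10.344*I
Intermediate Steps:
y = 16 (y = (-4)² = 16)
K(F) = √(-171 + 4*F)
-K(y) = -√(-171 + 4*16) = -√(-171 + 64) = -√(-107) = -I*√107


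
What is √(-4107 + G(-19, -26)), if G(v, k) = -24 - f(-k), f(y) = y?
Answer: I*√4157 ≈ 64.475*I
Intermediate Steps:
G(v, k) = -24 + k (G(v, k) = -24 - (-1)*k = -24 + k)
√(-4107 + G(-19, -26)) = √(-4107 + (-24 - 26)) = √(-4107 - 50) = √(-4157) = I*√4157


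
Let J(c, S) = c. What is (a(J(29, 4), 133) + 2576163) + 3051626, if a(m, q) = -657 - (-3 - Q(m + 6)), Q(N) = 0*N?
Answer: 5627135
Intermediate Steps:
Q(N) = 0
a(m, q) = -654 (a(m, q) = -657 - (-3 - 1*0) = -657 - (-3 + 0) = -657 - 1*(-3) = -657 + 3 = -654)
(a(J(29, 4), 133) + 2576163) + 3051626 = (-654 + 2576163) + 3051626 = 2575509 + 3051626 = 5627135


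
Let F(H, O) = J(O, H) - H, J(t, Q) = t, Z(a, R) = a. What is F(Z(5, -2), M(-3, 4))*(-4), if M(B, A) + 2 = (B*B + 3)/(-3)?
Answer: 44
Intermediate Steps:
M(B, A) = -3 - B**2/3 (M(B, A) = -2 + (B*B + 3)/(-3) = -2 + (B**2 + 3)*(-1/3) = -2 + (3 + B**2)*(-1/3) = -2 + (-1 - B**2/3) = -3 - B**2/3)
F(H, O) = O - H
F(Z(5, -2), M(-3, 4))*(-4) = ((-3 - 1/3*(-3)**2) - 1*5)*(-4) = ((-3 - 1/3*9) - 5)*(-4) = ((-3 - 3) - 5)*(-4) = (-6 - 5)*(-4) = -11*(-4) = 44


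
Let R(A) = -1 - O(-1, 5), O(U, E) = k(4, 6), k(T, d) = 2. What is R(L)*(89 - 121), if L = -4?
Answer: 96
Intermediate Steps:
O(U, E) = 2
R(A) = -3 (R(A) = -1 - 1*2 = -1 - 2 = -3)
R(L)*(89 - 121) = -3*(89 - 121) = -3*(-32) = 96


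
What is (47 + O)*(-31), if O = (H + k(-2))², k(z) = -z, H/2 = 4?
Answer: -4557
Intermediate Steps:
H = 8 (H = 2*4 = 8)
O = 100 (O = (8 - 1*(-2))² = (8 + 2)² = 10² = 100)
(47 + O)*(-31) = (47 + 100)*(-31) = 147*(-31) = -4557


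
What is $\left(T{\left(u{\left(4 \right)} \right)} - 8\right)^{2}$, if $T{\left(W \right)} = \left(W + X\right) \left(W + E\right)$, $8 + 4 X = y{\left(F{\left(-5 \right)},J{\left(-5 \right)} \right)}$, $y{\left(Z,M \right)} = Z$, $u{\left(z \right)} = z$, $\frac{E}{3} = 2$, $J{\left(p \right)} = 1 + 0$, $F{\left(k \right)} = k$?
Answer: $\frac{1}{4} \approx 0.25$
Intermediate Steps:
$J{\left(p \right)} = 1$
$E = 6$ ($E = 3 \cdot 2 = 6$)
$X = - \frac{13}{4}$ ($X = -2 + \frac{1}{4} \left(-5\right) = -2 - \frac{5}{4} = - \frac{13}{4} \approx -3.25$)
$T{\left(W \right)} = \left(6 + W\right) \left(- \frac{13}{4} + W\right)$ ($T{\left(W \right)} = \left(W - \frac{13}{4}\right) \left(W + 6\right) = \left(- \frac{13}{4} + W\right) \left(6 + W\right) = \left(6 + W\right) \left(- \frac{13}{4} + W\right)$)
$\left(T{\left(u{\left(4 \right)} \right)} - 8\right)^{2} = \left(\left(- \frac{39}{2} + 4^{2} + \frac{11}{4} \cdot 4\right) - 8\right)^{2} = \left(\left(- \frac{39}{2} + 16 + 11\right) - 8\right)^{2} = \left(\frac{15}{2} - 8\right)^{2} = \left(- \frac{1}{2}\right)^{2} = \frac{1}{4}$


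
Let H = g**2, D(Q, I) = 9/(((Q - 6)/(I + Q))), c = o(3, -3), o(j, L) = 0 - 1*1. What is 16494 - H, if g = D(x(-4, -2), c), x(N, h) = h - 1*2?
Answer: 65895/4 ≈ 16474.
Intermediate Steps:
o(j, L) = -1 (o(j, L) = 0 - 1 = -1)
c = -1
x(N, h) = -2 + h (x(N, h) = h - 2 = -2 + h)
D(Q, I) = 9*(I + Q)/(-6 + Q) (D(Q, I) = 9/(((-6 + Q)/(I + Q))) = 9*((I + Q)/(-6 + Q)) = 9*(I + Q)/(-6 + Q))
g = 9/2 (g = 9*(-1 + (-2 - 2))/(-6 + (-2 - 2)) = 9*(-1 - 4)/(-6 - 4) = 9*(-5)/(-10) = 9*(-1/10)*(-5) = 9/2 ≈ 4.5000)
H = 81/4 (H = (9/2)**2 = 81/4 ≈ 20.250)
16494 - H = 16494 - 1*81/4 = 16494 - 81/4 = 65895/4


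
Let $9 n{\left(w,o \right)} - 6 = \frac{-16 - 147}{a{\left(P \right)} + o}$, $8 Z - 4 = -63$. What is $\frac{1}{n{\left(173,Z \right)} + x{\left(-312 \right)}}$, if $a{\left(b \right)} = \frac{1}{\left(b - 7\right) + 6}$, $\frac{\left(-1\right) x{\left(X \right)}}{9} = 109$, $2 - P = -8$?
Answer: $- \frac{1569}{1534231} \approx -0.0010227$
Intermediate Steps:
$P = 10$ ($P = 2 - -8 = 2 + 8 = 10$)
$x{\left(X \right)} = -981$ ($x{\left(X \right)} = \left(-9\right) 109 = -981$)
$Z = - \frac{59}{8}$ ($Z = \frac{1}{2} + \frac{1}{8} \left(-63\right) = \frac{1}{2} - \frac{63}{8} = - \frac{59}{8} \approx -7.375$)
$a{\left(b \right)} = \frac{1}{-1 + b}$ ($a{\left(b \right)} = \frac{1}{\left(b - 7\right) + 6} = \frac{1}{\left(-7 + b\right) + 6} = \frac{1}{-1 + b}$)
$n{\left(w,o \right)} = \frac{2}{3} - \frac{163}{9 \left(\frac{1}{9} + o\right)}$ ($n{\left(w,o \right)} = \frac{2}{3} + \frac{\left(-16 - 147\right) \frac{1}{\frac{1}{-1 + 10} + o}}{9} = \frac{2}{3} + \frac{\left(-163\right) \frac{1}{\frac{1}{9} + o}}{9} = \frac{2}{3} - \frac{163}{9 \left(\frac{1}{9} + o\right)}$)
$\frac{1}{n{\left(173,Z \right)} + x{\left(-312 \right)}} = \frac{1}{\frac{-487 + 18 \left(- \frac{59}{8}\right)}{3 \left(1 + 9 \left(- \frac{59}{8}\right)\right)} - 981} = \frac{1}{\frac{-487 - \frac{531}{4}}{3 \left(1 - \frac{531}{8}\right)} - 981} = \frac{1}{\frac{1}{3} \frac{1}{- \frac{523}{8}} \left(- \frac{2479}{4}\right) - 981} = \frac{1}{\frac{1}{3} \left(- \frac{8}{523}\right) \left(- \frac{2479}{4}\right) - 981} = \frac{1}{\frac{4958}{1569} - 981} = \frac{1}{- \frac{1534231}{1569}} = - \frac{1569}{1534231}$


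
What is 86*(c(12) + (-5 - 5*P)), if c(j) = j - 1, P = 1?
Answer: 86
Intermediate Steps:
c(j) = -1 + j
86*(c(12) + (-5 - 5*P)) = 86*((-1 + 12) + (-5 - 5*1)) = 86*(11 + (-5 - 5)) = 86*(11 - 10) = 86*1 = 86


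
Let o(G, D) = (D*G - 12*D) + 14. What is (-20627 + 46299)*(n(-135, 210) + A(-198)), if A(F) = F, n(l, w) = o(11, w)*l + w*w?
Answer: 1806333264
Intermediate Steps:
o(G, D) = 14 - 12*D + D*G (o(G, D) = (-12*D + D*G) + 14 = 14 - 12*D + D*G)
n(l, w) = w**2 + l*(14 - w) (n(l, w) = (14 - 12*w + w*11)*l + w*w = (14 - 12*w + 11*w)*l + w**2 = (14 - w)*l + w**2 = l*(14 - w) + w**2 = w**2 + l*(14 - w))
(-20627 + 46299)*(n(-135, 210) + A(-198)) = (-20627 + 46299)*((210**2 - 135*(14 - 1*210)) - 198) = 25672*((44100 - 135*(14 - 210)) - 198) = 25672*((44100 - 135*(-196)) - 198) = 25672*((44100 + 26460) - 198) = 25672*(70560 - 198) = 25672*70362 = 1806333264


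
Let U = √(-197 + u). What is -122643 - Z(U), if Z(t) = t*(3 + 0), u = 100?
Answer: -122643 - 3*I*√97 ≈ -1.2264e+5 - 29.547*I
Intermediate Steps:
U = I*√97 (U = √(-197 + 100) = √(-97) = I*√97 ≈ 9.8489*I)
Z(t) = 3*t (Z(t) = t*3 = 3*t)
-122643 - Z(U) = -122643 - 3*I*√97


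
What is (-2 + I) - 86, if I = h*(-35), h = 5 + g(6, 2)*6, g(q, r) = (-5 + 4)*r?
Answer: 157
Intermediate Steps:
g(q, r) = -r
h = -7 (h = 5 - 1*2*6 = 5 - 2*6 = 5 - 12 = -7)
I = 245 (I = -7*(-35) = 245)
(-2 + I) - 86 = (-2 + 245) - 86 = 243 - 86 = 157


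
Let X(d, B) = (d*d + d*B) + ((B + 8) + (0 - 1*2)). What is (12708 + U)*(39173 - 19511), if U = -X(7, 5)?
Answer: 247996806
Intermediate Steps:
X(d, B) = 6 + B + d² + B*d (X(d, B) = (d² + B*d) + ((8 + B) + (0 - 2)) = (d² + B*d) + ((8 + B) - 2) = (d² + B*d) + (6 + B) = 6 + B + d² + B*d)
U = -95 (U = -(6 + 5 + 7² + 5*7) = -(6 + 5 + 49 + 35) = -1*95 = -95)
(12708 + U)*(39173 - 19511) = (12708 - 95)*(39173 - 19511) = 12613*19662 = 247996806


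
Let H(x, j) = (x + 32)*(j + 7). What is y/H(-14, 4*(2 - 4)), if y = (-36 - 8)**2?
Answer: -968/9 ≈ -107.56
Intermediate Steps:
y = 1936 (y = (-44)**2 = 1936)
H(x, j) = (7 + j)*(32 + x) (H(x, j) = (32 + x)*(7 + j) = (7 + j)*(32 + x))
y/H(-14, 4*(2 - 4)) = 1936/(224 + 7*(-14) + 32*(4*(2 - 4)) + (4*(2 - 4))*(-14)) = 1936/(224 - 98 + 32*(4*(-2)) + (4*(-2))*(-14)) = 1936/(224 - 98 + 32*(-8) - 8*(-14)) = 1936/(224 - 98 - 256 + 112) = 1936/(-18) = -1/18*1936 = -968/9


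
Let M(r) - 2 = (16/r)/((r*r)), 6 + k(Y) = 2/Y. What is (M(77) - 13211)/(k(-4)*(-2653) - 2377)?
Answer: -12060688762/13575008755 ≈ -0.88845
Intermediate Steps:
k(Y) = -6 + 2/Y
M(r) = 2 + 16/r**3 (M(r) = 2 + (16/r)/((r*r)) = 2 + (16/r)/(r**2) = 2 + (16/r)/r**2 = 2 + 16/r**3)
(M(77) - 13211)/(k(-4)*(-2653) - 2377) = ((2 + 16/77**3) - 13211)/((-6 + 2/(-4))*(-2653) - 2377) = ((2 + 16*(1/456533)) - 13211)/((-6 + 2*(-1/4))*(-2653) - 2377) = ((2 + 16/456533) - 13211)/((-6 - 1/2)*(-2653) - 2377) = (913082/456533 - 13211)/(-13/2*(-2653) - 2377) = -6030344381/(456533*(34489/2 - 2377)) = -6030344381/(456533*29735/2) = -6030344381/456533*2/29735 = -12060688762/13575008755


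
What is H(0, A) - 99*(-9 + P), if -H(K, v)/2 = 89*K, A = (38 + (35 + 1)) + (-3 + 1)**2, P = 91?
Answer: -8118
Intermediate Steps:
A = 78 (A = (38 + 36) + (-2)**2 = 74 + 4 = 78)
H(K, v) = -178*K
H(0, A) - 99*(-9 + P) = -178*0 - 99*(-9 + 91) = 0 - 99*82 = 0 - 8118 = -8118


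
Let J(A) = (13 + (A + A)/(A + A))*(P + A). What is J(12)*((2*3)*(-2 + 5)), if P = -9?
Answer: 756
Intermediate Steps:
J(A) = -126 + 14*A (J(A) = (13 + (A + A)/(A + A))*(-9 + A) = (13 + (2*A)/((2*A)))*(-9 + A) = (13 + (2*A)*(1/(2*A)))*(-9 + A) = (13 + 1)*(-9 + A) = 14*(-9 + A) = -126 + 14*A)
J(12)*((2*3)*(-2 + 5)) = (-126 + 14*12)*((2*3)*(-2 + 5)) = (-126 + 168)*(6*3) = 42*18 = 756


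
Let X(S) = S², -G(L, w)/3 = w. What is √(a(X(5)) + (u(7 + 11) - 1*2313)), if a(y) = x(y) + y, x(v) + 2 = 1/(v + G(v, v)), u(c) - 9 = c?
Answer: I*√226302/10 ≈ 47.571*I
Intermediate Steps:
G(L, w) = -3*w
u(c) = 9 + c
x(v) = -2 - 1/(2*v) (x(v) = -2 + 1/(v - 3*v) = -2 + 1/(-2*v) = -2 - 1/(2*v))
a(y) = -2 + y - 1/(2*y) (a(y) = (-2 - 1/(2*y)) + y = -2 + y - 1/(2*y))
√(a(X(5)) + (u(7 + 11) - 1*2313)) = √((-2 + 5² - 1/(2*(5²))) + ((9 + (7 + 11)) - 1*2313)) = √((-2 + 25 - ½/25) + ((9 + 18) - 2313)) = √((-2 + 25 - ½*1/25) + (27 - 2313)) = √((-2 + 25 - 1/50) - 2286) = √(1149/50 - 2286) = √(-113151/50) = I*√226302/10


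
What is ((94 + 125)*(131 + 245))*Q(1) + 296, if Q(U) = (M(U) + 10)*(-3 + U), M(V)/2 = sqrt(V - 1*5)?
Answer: -1646584 - 658752*I ≈ -1.6466e+6 - 6.5875e+5*I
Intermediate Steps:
M(V) = 2*sqrt(-5 + V) (M(V) = 2*sqrt(V - 1*5) = 2*sqrt(V - 5) = 2*sqrt(-5 + V))
Q(U) = (-3 + U)*(10 + 2*sqrt(-5 + U)) (Q(U) = (2*sqrt(-5 + U) + 10)*(-3 + U) = (10 + 2*sqrt(-5 + U))*(-3 + U) = (-3 + U)*(10 + 2*sqrt(-5 + U)))
((94 + 125)*(131 + 245))*Q(1) + 296 = ((94 + 125)*(131 + 245))*(-30 - 6*sqrt(-5 + 1) + 10*1 + 2*1*sqrt(-5 + 1)) + 296 = (219*376)*(-30 - 12*I + 10 + 2*1*sqrt(-4)) + 296 = 82344*(-30 - 12*I + 10 + 2*1*(2*I)) + 296 = 82344*(-30 - 12*I + 10 + 4*I) + 296 = 82344*(-20 - 8*I) + 296 = (-1646880 - 658752*I) + 296 = -1646584 - 658752*I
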